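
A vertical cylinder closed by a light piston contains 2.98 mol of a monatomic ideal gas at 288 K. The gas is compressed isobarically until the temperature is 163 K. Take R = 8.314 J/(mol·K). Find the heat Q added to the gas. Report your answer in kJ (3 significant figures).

Q ≈ -7.74 kJ

Isobaric: W = nRΔT = (2.98)(8.314)(-125) = -3097 J.
ΔU = nCᵥΔT with Cᵥ = 3R/2: ΔU = (2.98)(12.47)(-125) = -4645 J.
Q = ΔU + W = -4645 − 3097 = -7742 J.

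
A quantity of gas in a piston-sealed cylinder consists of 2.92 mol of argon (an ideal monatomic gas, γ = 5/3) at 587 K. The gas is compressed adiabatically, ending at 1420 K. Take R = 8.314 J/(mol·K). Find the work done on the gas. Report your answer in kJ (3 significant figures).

W ≈ 30.3 kJ

Adiabatic ⇒ Q = 0, so W_by = −ΔU = nCᵥ(T₁ − T₂).
Cᵥ = 3R/2 = 12.47 J/(mol·K).
W = (2.92)(12.47)(587 − 1420) = -30334 J.
Work on gas = −W_by = 30334 J.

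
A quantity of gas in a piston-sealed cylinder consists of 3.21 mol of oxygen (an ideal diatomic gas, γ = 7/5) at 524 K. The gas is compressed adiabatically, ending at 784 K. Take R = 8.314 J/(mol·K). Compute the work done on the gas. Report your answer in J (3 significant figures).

W ≈ 17300 J

Adiabatic ⇒ Q = 0, so W_by = −ΔU = nCᵥ(T₁ − T₂).
Cᵥ = 5R/2 = 20.79 J/(mol·K).
W = (3.21)(20.79)(524 − 784) = -17347 J.
Work on gas = −W_by = 17347 J.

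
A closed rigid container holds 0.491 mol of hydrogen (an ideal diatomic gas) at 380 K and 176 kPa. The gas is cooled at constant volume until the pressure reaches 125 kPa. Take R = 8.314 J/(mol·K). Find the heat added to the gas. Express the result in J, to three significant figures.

Q ≈ -1120 J

Constant volume ⇒ W = 0, so Q = ΔU = nCᵥΔT with Cᵥ = 5R/2 = 20.79 J/(mol·K).
At constant V, T₂/T₁ = P₂/P₁ ⇒ ΔT = T₁(P₂/P₁ − 1) = 380·(125/176 − 1) = -110.1 K.
ΔU = (0.491)(20.79)(-110.1) = -1124 J.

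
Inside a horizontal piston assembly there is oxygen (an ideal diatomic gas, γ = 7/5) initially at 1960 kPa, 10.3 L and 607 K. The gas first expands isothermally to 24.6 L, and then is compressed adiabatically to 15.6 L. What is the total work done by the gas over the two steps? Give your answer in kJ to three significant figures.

W_total ≈ 7.49 kJ

Step 1 (isothermal): W = P₁V₁ ln(V₂/V₁) = (20188) ln(24.6/10.3) = 17576 J.
After step 1: P = 820.7 kPa, V = 24.6 L, T = 607 K.
Step 2 (adiabatic): W = (P₁V₁ − P₂V₂)/(γ−1) = (20188 − 24222)/0.4 = -10086 J.
W_total = 17576 − 10086 = 7490 J.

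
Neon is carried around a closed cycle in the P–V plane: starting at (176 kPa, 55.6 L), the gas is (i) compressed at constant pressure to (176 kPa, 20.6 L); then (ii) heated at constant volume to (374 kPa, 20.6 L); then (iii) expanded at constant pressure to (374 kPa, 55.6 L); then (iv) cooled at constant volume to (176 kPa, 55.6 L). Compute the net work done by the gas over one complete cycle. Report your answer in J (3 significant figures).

W_net ≈ 6930 J

Constant-volume legs do no work.
W(i) = (176)(20.6 − 55.6) = -6160 J; W(iii) = (374)(55.6 − 20.6) = 13090 J.
W_net = -6160 + 13090 = 6930 J (the clockwise enclosed area).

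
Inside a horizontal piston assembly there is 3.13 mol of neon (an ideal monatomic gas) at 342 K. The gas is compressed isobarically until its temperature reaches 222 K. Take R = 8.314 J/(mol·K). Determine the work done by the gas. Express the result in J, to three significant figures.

W ≈ -3120 J

Isobaric: W = P ΔV = nR ΔT.
W = (3.13)(8.314)(222 − 342) = -3123 J.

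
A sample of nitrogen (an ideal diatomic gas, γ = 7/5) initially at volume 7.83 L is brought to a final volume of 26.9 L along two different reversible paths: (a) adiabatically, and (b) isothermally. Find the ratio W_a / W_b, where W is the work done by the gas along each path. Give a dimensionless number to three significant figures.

Path (a) adiabatic: W = P₁V₁(1 − (V₁/V₂)^(γ−1))/(γ−1) → W_a/(P₁V₁) = 0.974.
Path (b) isothermal: W = P₁V₁ ln(V₂/V₁) → W_b/(P₁V₁) = 1.234.
W_a / W_b = 0.974 / 1.234 = 0.7892.

W_a / W_b ≈ 0.789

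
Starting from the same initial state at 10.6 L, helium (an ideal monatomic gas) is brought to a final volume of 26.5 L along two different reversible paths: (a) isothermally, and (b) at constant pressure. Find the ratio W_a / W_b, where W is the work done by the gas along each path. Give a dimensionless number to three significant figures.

Path (a) isothermal: W = P₁V₁ ln(V₂/V₁) → W_a/(P₁V₁) = 0.9163.
Path (b) isobaric: W = P₁(V₂ − V₁) → W_b/(P₁V₁) = 1.5.
W_a / W_b = 0.9163 / 1.5 = 0.6109.

W_a / W_b ≈ 0.611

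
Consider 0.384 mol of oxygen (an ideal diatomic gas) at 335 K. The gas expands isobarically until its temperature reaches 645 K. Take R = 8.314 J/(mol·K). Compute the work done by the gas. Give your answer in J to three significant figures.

W ≈ 990 J

Isobaric: W = P ΔV = nR ΔT.
W = (0.384)(8.314)(645 − 335) = 989.7 J.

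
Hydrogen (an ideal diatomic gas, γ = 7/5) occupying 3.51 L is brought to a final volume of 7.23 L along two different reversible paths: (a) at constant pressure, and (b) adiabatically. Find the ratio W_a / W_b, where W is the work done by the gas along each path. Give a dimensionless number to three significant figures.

Path (a) isobaric: W = P₁(V₂ − V₁) → W_a/(P₁V₁) = 1.06.
Path (b) adiabatic: W = P₁V₁(1 − (V₁/V₂)^(γ−1))/(γ−1) → W_b/(P₁V₁) = 0.6276.
W_a / W_b = 1.06 / 0.6276 = 1.689.

W_a / W_b ≈ 1.69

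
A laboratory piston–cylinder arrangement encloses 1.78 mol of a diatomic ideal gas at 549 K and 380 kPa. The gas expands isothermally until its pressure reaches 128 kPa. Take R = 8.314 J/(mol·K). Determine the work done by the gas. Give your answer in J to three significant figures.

Isothermal process: W = nRT ln(V₂/V₁) = nRT ln(P₁/P₂).
W = (1.78)(8.314)(549) × ln(380/128)
  = 8125 × ln(2.969) = 8125 × 1.088
W_by_gas = 8841 J.

W ≈ 8840 J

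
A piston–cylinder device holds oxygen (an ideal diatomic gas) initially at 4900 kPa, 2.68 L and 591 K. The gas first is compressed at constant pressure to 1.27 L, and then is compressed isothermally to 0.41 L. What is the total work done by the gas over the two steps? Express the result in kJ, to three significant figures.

W_total ≈ -13.9 kJ

Step 1 (isobaric): W = PΔV = (4900 kPa)(1.27 − 2.68 L) = -6909 J.
After step 1: P = 4900 kPa, V = 1.27 L, T = 280.1 K.
Step 2 (isothermal): W = P₁V₁ ln(V₂/V₁) = (6223) ln(0.41/1.27) = -7036 J.
W_total = -6909 − 7036 = -13945 J.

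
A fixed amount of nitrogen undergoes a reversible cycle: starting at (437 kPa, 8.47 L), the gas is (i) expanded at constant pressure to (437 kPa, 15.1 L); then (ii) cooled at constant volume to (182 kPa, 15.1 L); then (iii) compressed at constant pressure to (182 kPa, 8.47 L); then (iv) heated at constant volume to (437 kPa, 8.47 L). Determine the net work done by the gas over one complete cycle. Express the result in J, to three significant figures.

Constant-volume legs do no work.
W(i) = (437)(15.1 − 8.47) = 2897 J; W(iii) = (182)(8.47 − 15.1) = -1207 J.
W_net = 2897 − 1207 = 1691 J (the clockwise enclosed area).

W_net ≈ 1690 J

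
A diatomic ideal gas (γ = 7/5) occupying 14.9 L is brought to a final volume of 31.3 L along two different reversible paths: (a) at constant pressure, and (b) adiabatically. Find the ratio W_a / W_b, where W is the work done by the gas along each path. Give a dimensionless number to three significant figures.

Path (a) isobaric: W = P₁(V₂ − V₁) → W_a/(P₁V₁) = 1.101.
Path (b) adiabatic: W = P₁V₁(1 − (V₁/V₂)^(γ−1))/(γ−1) → W_b/(P₁V₁) = 0.6422.
W_a / W_b = 1.101 / 0.6422 = 1.714.

W_a / W_b ≈ 1.71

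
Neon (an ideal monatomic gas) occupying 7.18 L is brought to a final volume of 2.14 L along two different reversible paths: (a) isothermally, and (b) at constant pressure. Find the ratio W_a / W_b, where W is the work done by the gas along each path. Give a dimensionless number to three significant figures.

W_a / W_b ≈ 1.72

Path (a) isothermal: W = P₁V₁ ln(V₂/V₁) → W_a/(P₁V₁) = -1.21.
Path (b) isobaric: W = P₁(V₂ − V₁) → W_b/(P₁V₁) = -0.7019.
W_a / W_b = -1.21 / -0.7019 = 1.724.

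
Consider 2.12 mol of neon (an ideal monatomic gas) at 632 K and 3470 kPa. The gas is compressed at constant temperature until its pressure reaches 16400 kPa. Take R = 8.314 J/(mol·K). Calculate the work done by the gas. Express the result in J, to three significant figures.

Isothermal process: W = nRT ln(V₂/V₁) = nRT ln(P₁/P₂).
W = (2.12)(8.314)(632) × ln(3470/16400)
  = 11139 × ln(0.2116) = 11139 × -1.553
W_by_gas = -17301 J.

W ≈ -17300 J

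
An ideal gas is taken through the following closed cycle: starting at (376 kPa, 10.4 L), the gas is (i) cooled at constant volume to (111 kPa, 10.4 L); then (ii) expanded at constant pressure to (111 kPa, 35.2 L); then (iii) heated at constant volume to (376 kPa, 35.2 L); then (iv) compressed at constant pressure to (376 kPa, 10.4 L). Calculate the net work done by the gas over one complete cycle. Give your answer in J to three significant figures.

Constant-volume legs do no work.
W(ii) = (111)(35.2 − 10.4) = 2753 J; W(iv) = (376)(10.4 − 35.2) = -9325 J.
W_net = 2753 − 9325 = -6572 J (the counter-clockwise enclosed area).

W_net ≈ -6570 J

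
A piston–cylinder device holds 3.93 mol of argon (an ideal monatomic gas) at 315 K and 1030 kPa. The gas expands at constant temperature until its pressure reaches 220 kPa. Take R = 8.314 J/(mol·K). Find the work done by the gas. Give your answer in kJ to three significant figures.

W ≈ 15.9 kJ

Isothermal process: W = nRT ln(V₂/V₁) = nRT ln(P₁/P₂).
W = (3.93)(8.314)(315) × ln(1030/220)
  = 10292 × ln(4.682) = 10292 × 1.544
W_by_gas = 15888 J.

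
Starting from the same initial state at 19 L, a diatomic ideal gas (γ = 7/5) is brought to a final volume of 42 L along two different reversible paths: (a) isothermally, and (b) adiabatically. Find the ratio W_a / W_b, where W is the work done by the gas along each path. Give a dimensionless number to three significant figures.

Path (a) isothermal: W = P₁V₁ ln(V₂/V₁) → W_a/(P₁V₁) = 0.7932.
Path (b) adiabatic: W = P₁V₁(1 − (V₁/V₂)^(γ−1))/(γ−1) → W_b/(P₁V₁) = 0.6797.
W_a / W_b = 0.7932 / 0.6797 = 1.167.

W_a / W_b ≈ 1.17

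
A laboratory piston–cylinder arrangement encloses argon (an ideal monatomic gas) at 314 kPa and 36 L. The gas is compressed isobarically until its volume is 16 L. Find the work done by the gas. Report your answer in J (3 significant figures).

W ≈ -6280 J

Isobaric: W = P ΔV.
W = (314 kPa)(16 − 36 L) = (314)(-20) = -6280 J.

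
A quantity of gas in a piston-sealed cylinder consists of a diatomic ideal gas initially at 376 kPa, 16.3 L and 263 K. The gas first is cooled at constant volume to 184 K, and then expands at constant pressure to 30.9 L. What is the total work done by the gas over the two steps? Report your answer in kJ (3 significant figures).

Step 1 (isochoric): W = 0 (constant volume).
After step 1: P = 263.1 kPa (V unchanged).
Step 2 (isobaric): W = PΔV = (263.1 kPa)(30.9 − 16.3 L) = 3841 J.
W_total = 0 + 3841 = 3841 J.

W_total ≈ 3.84 kJ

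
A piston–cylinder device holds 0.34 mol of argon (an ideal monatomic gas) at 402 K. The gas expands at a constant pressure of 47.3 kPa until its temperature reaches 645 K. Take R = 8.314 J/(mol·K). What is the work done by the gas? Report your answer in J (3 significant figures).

Isobaric: W = P ΔV = nR ΔT.
W = (0.34)(8.314)(645 − 402) = 686.9 J.

W ≈ 687 J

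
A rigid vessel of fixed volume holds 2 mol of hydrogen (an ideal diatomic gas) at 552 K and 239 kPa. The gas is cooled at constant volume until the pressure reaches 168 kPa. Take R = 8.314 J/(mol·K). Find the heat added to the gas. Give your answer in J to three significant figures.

Q ≈ -6820 J

Constant volume ⇒ W = 0, so Q = ΔU = nCᵥΔT with Cᵥ = 5R/2 = 20.79 J/(mol·K).
At constant V, T₂/T₁ = P₂/P₁ ⇒ ΔT = T₁(P₂/P₁ − 1) = 552·(168/239 − 1) = -164 K.
ΔU = (2)(20.79)(-164) = -6817 J.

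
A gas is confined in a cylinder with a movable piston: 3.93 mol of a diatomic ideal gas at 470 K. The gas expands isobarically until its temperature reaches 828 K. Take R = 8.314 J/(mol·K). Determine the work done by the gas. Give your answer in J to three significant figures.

W ≈ 11700 J

Isobaric: W = P ΔV = nR ΔT.
W = (3.93)(8.314)(828 − 470) = 11697 J.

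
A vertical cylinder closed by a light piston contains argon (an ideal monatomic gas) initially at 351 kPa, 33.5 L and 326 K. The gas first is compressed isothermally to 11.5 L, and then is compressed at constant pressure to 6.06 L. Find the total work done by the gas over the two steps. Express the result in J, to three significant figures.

Step 1 (isothermal): W = P₁V₁ ln(V₂/V₁) = (11758) ln(11.5/33.5) = -12572 J.
After step 1: P = 1022 kPa, V = 11.5 L, T = 326 K.
Step 2 (isobaric): W = PΔV = (1022 kPa)(6.06 − 11.5 L) = -5562 J.
W_total = -12572 − 5562 = -18134 J.

W_total ≈ -18100 J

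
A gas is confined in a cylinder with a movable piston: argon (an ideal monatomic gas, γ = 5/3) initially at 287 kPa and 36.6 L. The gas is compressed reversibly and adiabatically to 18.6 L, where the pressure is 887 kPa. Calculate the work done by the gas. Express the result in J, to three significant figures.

Adiabatic: W = (P₁V₁ − P₂V₂)/(γ − 1) with γ = 5/3.
P₁V₁ = 10504 J, P₂V₂ = 16498 J.
W = (10504 − 16498) / 0.6667 = -8991 J.

W ≈ -8990 J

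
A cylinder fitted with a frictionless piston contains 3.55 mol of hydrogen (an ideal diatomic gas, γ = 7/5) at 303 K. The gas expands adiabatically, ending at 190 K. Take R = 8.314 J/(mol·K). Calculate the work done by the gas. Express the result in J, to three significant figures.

Adiabatic ⇒ Q = 0, so W_by = −ΔU = nCᵥ(T₁ − T₂).
Cᵥ = 5R/2 = 20.79 J/(mol·K).
W = (3.55)(20.79)(303 − 190) = 8338 J.

W ≈ 8340 J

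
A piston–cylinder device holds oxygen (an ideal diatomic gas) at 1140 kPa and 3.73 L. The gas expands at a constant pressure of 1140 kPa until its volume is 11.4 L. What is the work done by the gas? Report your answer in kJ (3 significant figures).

Isobaric: W = P ΔV.
W = (1140 kPa)(11.4 − 3.73 L) = (1140)(7.67) = 8744 J.

W ≈ 8.74 kJ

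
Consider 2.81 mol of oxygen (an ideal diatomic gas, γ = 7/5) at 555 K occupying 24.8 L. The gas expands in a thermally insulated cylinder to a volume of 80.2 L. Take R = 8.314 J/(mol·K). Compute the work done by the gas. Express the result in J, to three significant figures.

W ≈ 12100 J

Adiabatic: TV^(γ−1) = const with γ = 7/5.
T₂ = T₁ (V₁/V₂)^(γ−1) = 555 × (24.8/80.2)^0.4 = 555 × 0.6253 = 347.1 K.
W_by = nCᵥ(T₁ − T₂) = (2.81)(20.79)(555 − 347.1) = 12145 J.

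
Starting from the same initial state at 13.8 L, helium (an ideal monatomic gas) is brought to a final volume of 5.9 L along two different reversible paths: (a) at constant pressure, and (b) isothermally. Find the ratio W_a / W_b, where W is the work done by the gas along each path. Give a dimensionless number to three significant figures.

Path (a) isobaric: W = P₁(V₂ − V₁) → W_a/(P₁V₁) = -0.5725.
Path (b) isothermal: W = P₁V₁ ln(V₂/V₁) → W_b/(P₁V₁) = -0.8497.
W_a / W_b = -0.5725 / -0.8497 = 0.6737.

W_a / W_b ≈ 0.674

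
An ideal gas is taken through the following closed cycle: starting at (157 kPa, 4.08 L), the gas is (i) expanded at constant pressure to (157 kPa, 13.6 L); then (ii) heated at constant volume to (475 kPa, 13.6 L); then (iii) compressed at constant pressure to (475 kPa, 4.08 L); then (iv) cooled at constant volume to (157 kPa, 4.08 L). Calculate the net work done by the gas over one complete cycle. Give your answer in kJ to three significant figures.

Constant-volume legs do no work.
W(i) = (157)(13.6 − 4.08) = 1495 J; W(iii) = (475)(4.08 − 13.6) = -4522 J.
W_net = 1495 − 4522 = -3027 J (the counter-clockwise enclosed area).

W_net ≈ -3.03 kJ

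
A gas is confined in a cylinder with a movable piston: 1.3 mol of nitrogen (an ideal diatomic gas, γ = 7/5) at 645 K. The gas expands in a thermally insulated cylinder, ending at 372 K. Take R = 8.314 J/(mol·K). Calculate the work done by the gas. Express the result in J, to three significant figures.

W ≈ 7380 J

Adiabatic ⇒ Q = 0, so W_by = −ΔU = nCᵥ(T₁ − T₂).
Cᵥ = 5R/2 = 20.79 J/(mol·K).
W = (1.3)(20.79)(645 − 372) = 7377 J.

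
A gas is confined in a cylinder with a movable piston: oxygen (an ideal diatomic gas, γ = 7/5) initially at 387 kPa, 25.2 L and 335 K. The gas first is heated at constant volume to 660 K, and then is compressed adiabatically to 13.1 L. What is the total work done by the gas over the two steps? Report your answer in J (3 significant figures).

Step 1 (isochoric): W = 0 (constant volume).
After step 1: P = 762.4 kPa (V unchanged).
Step 2 (adiabatic): W = (P₁V₁ − P₂V₂)/(γ−1) = (19214 − 24961)/0.4 = -14368 J.
W_total = 0 − 14368 = -14368 J.

W_total ≈ -14400 J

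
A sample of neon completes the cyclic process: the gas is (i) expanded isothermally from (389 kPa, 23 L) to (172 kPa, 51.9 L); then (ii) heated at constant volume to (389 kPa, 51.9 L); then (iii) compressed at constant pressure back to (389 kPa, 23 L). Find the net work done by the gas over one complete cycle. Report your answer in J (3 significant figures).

Leg (i): W = PᵢVᵢ ln(V_f/Vᵢ) = (8947) ln(51.9/23) = 7281 J.
Leg (ii): W = 0.
Leg (iii): W = PΔV = (389)(23 − 51.9) = -11242 J.
W_net = 7281 − 11242 = -3961 J.

W_net ≈ -3960 J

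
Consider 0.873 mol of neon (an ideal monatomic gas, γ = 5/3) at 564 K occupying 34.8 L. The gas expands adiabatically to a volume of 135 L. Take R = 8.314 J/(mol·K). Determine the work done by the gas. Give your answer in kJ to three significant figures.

Adiabatic: TV^(γ−1) = const with γ = 5/3.
T₂ = T₁ (V₁/V₂)^(γ−1) = 564 × (34.8/135)^0.667 = 564 × 0.405 = 228.4 K.
W_by = nCᵥ(T₁ − T₂) = (0.873)(12.47)(564 − 228.4) = 3653 J.

W ≈ 3.65 kJ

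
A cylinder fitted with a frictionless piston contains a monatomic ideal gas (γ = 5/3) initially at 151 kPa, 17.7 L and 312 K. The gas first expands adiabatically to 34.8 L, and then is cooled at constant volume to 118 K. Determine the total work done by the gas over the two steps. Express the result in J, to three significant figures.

W_total ≈ 1450 J

Step 1 (adiabatic): W = (P₁V₁ − P₂V₂)/(γ−1) = (2673 − 1703)/0.667 = 1455 J.
Step 2 (isochoric): W = 0 (constant volume).
W_total = 1455 + 0 = 1455 J.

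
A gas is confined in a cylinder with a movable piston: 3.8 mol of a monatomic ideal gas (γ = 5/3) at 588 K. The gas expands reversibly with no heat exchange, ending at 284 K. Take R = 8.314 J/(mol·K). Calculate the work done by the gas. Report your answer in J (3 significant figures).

W ≈ 14400 J

Adiabatic ⇒ Q = 0, so W_by = −ΔU = nCᵥ(T₁ − T₂).
Cᵥ = 3R/2 = 12.47 J/(mol·K).
W = (3.8)(12.47)(588 − 284) = 14406 J.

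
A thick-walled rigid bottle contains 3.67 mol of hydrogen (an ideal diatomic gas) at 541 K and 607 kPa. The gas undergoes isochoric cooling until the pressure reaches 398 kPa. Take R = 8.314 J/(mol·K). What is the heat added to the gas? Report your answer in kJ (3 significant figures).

Q ≈ -14.2 kJ

Constant volume ⇒ W = 0, so Q = ΔU = nCᵥΔT with Cᵥ = 5R/2 = 20.79 J/(mol·K).
At constant V, T₂/T₁ = P₂/P₁ ⇒ ΔT = T₁(P₂/P₁ − 1) = 541·(398/607 − 1) = -186.3 K.
ΔU = (3.67)(20.79)(-186.3) = -14209 J.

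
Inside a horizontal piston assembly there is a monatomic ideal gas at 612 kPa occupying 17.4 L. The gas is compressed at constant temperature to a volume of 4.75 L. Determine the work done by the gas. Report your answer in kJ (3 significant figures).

W ≈ -13.8 kJ

Isothermal: W = nRT ln(V₂/V₁) = P₁V₁ ln(V₂/V₁).
P₁V₁ = (612 kPa)(17.4 L) = 10649 J.
W = 10649 × ln(4.75/17.4) = 10649 × -1.298
W_by_gas = -13826 J.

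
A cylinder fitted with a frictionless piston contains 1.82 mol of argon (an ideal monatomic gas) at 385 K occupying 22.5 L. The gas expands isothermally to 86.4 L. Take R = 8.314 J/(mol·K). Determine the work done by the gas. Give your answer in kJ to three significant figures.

W ≈ 7.84 kJ

Isothermal: W = nRT ln(V₂/V₁).
W = (1.82)(8.314)(385) × ln(86.4/22.5)
  = 5826 × 1.345
W_by_gas = 7838 J.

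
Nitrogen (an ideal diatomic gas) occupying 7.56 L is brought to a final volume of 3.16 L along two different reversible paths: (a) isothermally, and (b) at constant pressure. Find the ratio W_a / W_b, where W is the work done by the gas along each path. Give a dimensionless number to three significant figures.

W_a / W_b ≈ 1.50

Path (a) isothermal: W = P₁V₁ ln(V₂/V₁) → W_a/(P₁V₁) = -0.8723.
Path (b) isobaric: W = P₁(V₂ − V₁) → W_b/(P₁V₁) = -0.582.
W_a / W_b = -0.8723 / -0.582 = 1.499.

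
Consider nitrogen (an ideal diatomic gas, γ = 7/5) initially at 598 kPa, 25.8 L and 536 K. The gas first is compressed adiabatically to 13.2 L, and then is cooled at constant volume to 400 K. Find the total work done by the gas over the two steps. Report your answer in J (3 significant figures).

Step 1 (adiabatic): W = (P₁V₁ − P₂V₂)/(γ−1) = (15428 − 20172)/0.4 = -11858 J.
Step 2 (isochoric): W = 0 (constant volume).
W_total = -11858 + 0 = -11858 J.

W_total ≈ -11900 J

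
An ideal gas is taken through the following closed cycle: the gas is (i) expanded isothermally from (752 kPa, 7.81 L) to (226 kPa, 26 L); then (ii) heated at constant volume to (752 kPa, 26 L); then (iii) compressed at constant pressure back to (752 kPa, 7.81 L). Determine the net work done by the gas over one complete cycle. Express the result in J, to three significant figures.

W_net ≈ -6620 J

Leg (i): W = PᵢVᵢ ln(V_f/Vᵢ) = (5873) ln(26/7.81) = 7064 J.
Leg (ii): W = 0.
Leg (iii): W = PΔV = (752)(7.81 − 26) = -13679 J.
W_net = 7064 − 13679 = -6615 J.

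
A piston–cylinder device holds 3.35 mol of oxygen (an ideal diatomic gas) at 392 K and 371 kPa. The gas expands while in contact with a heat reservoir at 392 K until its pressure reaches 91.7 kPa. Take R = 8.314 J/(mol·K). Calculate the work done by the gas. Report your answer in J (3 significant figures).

Isothermal process: W = nRT ln(V₂/V₁) = nRT ln(P₁/P₂).
W = (3.35)(8.314)(392) × ln(371/91.7)
  = 10918 × ln(4.046) = 10918 × 1.398
W_by_gas = 15260 J.

W ≈ 15300 J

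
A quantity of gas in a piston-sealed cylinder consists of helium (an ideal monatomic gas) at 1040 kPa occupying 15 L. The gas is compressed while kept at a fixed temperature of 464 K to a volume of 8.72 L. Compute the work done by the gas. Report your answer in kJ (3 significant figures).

Isothermal: W = nRT ln(V₂/V₁) = P₁V₁ ln(V₂/V₁).
P₁V₁ = (1040 kPa)(15 L) = 15600 J.
W = 15600 × ln(8.72/15) = 15600 × -0.5424
W_by_gas = -8462 J.

W ≈ -8.46 kJ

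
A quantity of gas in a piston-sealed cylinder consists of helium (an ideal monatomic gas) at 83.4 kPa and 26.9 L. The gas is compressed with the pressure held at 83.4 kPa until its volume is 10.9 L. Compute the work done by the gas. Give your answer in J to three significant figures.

Isobaric: W = P ΔV.
W = (83.4 kPa)(10.9 − 26.9 L) = (83.4)(-16) = -1334 J.

W ≈ -1330 J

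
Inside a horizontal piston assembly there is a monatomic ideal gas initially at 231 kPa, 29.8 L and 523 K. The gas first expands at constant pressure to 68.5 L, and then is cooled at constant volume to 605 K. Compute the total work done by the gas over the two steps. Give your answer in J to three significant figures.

Step 1 (isobaric): W = PΔV = (231 kPa)(68.5 − 29.8 L) = 8940 J.
Step 2 (isochoric): W = 0 (constant volume).
W_total = 8940 + 0 = 8940 J.

W_total ≈ 8940 J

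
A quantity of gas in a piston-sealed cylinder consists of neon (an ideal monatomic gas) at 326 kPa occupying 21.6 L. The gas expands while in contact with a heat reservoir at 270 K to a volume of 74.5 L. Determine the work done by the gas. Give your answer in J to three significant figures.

Isothermal: W = nRT ln(V₂/V₁) = P₁V₁ ln(V₂/V₁).
P₁V₁ = (326 kPa)(21.6 L) = 7042 J.
W = 7042 × ln(74.5/21.6) = 7042 × 1.238
W_by_gas = 8718 J.

W ≈ 8720 J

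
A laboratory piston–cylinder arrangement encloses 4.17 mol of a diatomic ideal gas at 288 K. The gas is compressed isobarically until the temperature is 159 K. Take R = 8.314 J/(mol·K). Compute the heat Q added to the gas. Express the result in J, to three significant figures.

Isobaric: W = nRΔT = (4.17)(8.314)(-129) = -4472 J.
ΔU = nCᵥΔT with Cᵥ = 5R/2: ΔU = (4.17)(20.79)(-129) = -11181 J.
Q = ΔU + W = -11181 − 4472 = -15653 J.

Q ≈ -15700 J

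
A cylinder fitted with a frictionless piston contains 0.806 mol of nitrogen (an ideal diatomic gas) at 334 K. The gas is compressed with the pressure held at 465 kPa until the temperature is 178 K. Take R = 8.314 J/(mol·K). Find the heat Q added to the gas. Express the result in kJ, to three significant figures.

Q ≈ -3.66 kJ

Isobaric: W = nRΔT = (0.806)(8.314)(-156) = -1045 J.
ΔU = nCᵥΔT with Cᵥ = 5R/2: ΔU = (0.806)(20.79)(-156) = -2613 J.
Q = ΔU + W = -2613 − 1045 = -3659 J.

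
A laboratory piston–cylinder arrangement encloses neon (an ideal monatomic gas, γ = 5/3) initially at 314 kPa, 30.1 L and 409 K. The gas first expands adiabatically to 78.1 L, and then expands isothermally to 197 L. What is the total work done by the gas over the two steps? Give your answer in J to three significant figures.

Step 1 (adiabatic): W = (P₁V₁ − P₂V₂)/(γ−1) = (9451 − 5005)/0.667 = 6669 J.
After step 1: P = 64.09 kPa, V = 78.1 L, T = 216.6 K.
Step 2 (isothermal): W = P₁V₁ ln(V₂/V₁) = (5005) ln(197/78.1) = 4631 J.
W_total = 6669 + 4631 = 11300 J.

W_total ≈ 11300 J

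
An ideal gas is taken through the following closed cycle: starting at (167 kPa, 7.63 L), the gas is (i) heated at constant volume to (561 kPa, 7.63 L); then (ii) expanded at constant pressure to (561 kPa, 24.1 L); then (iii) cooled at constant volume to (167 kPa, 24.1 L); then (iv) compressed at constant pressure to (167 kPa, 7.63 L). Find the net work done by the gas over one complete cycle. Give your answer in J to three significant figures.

Constant-volume legs do no work.
W(ii) = (561)(24.1 − 7.63) = 9240 J; W(iv) = (167)(7.63 − 24.1) = -2750 J.
W_net = 9240 − 2750 = 6489 J (the clockwise enclosed area).

W_net ≈ 6490 J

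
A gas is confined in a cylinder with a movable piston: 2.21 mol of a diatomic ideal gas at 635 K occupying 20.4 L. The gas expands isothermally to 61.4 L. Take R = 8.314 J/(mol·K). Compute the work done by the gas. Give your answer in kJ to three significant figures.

W ≈ 12.9 kJ

Isothermal: W = nRT ln(V₂/V₁).
W = (2.21)(8.314)(635) × ln(61.4/20.4)
  = 11667 × 1.102
W_by_gas = 12856 J.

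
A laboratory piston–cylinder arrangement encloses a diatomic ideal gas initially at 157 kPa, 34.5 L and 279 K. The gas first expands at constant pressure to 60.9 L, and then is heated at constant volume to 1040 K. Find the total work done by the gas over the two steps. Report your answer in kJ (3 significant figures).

W_total ≈ 4.14 kJ

Step 1 (isobaric): W = PΔV = (157 kPa)(60.9 − 34.5 L) = 4145 J.
Step 2 (isochoric): W = 0 (constant volume).
W_total = 4145 + 0 = 4145 J.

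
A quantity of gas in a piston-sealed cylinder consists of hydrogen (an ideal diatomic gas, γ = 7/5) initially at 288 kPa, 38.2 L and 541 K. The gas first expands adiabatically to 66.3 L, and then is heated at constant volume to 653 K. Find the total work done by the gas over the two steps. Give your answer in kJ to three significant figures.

W_total ≈ 5.44 kJ

Step 1 (adiabatic): W = (P₁V₁ − P₂V₂)/(γ−1) = (11002 − 8824)/0.4 = 5443 J.
Step 2 (isochoric): W = 0 (constant volume).
W_total = 5443 + 0 = 5443 J.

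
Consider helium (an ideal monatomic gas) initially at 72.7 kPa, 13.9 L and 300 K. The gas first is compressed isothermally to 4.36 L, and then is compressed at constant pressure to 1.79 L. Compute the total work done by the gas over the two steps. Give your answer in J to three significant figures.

W_total ≈ -1770 J

Step 1 (isothermal): W = P₁V₁ ln(V₂/V₁) = (1011) ln(4.36/13.9) = -1172 J.
After step 1: P = 231.8 kPa, V = 4.36 L, T = 300 K.
Step 2 (isobaric): W = PΔV = (231.8 kPa)(1.79 − 4.36 L) = -595.7 J.
W_total = -1172 − 595.7 = -1767 J.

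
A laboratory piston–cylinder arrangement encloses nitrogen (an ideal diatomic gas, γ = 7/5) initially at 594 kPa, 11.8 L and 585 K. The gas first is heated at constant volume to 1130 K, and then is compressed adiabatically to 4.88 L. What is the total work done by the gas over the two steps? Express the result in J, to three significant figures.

Step 1 (isochoric): W = 0 (constant volume).
After step 1: P = 1147 kPa (V unchanged).
Step 2 (adiabatic): W = (P₁V₁ − P₂V₂)/(γ−1) = (13539 − 19274)/0.4 = -14338 J.
W_total = 0 − 14338 = -14338 J.

W_total ≈ -14300 J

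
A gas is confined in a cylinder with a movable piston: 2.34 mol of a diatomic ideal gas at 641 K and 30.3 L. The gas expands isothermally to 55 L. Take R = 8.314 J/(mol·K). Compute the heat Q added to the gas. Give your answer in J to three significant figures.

Isothermal ⇒ ΔU = 0, so Q = W = nRT ln(V₂/V₁).
Q = (2.34)(8.314)(641) ln(55/30.3) = 12471 × 0.5962 = 7435 J.

Q ≈ 7430 J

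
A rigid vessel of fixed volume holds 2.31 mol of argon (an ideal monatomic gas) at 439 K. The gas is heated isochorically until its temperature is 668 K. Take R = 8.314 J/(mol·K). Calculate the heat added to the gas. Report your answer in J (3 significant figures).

Constant volume ⇒ W = 0, so Q = ΔU = nCᵥΔT with Cᵥ = 3R/2 = 12.47 J/(mol·K).
ΔU = (2.31)(12.47)(668 − 439) = 6597 J.

Q ≈ 6600 J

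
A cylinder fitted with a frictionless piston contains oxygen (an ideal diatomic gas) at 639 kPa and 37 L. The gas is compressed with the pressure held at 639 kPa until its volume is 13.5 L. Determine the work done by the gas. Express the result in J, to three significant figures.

Isobaric: W = P ΔV.
W = (639 kPa)(13.5 − 37 L) = (639)(-23.5) = -15016 J.

W ≈ -15000 J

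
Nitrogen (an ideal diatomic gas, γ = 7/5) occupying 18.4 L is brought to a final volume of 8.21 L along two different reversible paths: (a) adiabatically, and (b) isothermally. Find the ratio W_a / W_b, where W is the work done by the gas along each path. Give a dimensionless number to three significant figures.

Path (a) adiabatic: W = P₁V₁(1 − (V₁/V₂)^(γ−1))/(γ−1) → W_a/(P₁V₁) = -0.9525.
Path (b) isothermal: W = P₁V₁ ln(V₂/V₁) → W_b/(P₁V₁) = -0.807.
W_a / W_b = -0.9525 / -0.807 = 1.18.

W_a / W_b ≈ 1.18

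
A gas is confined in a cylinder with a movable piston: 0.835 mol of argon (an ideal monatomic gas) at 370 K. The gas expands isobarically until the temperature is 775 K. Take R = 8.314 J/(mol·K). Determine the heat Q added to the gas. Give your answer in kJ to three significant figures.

Q ≈ 7.03 kJ

Isobaric: W = nRΔT = (0.835)(8.314)(405) = 2812 J.
ΔU = nCᵥΔT with Cᵥ = 3R/2: ΔU = (0.835)(12.47)(405) = 4217 J.
Q = ΔU + W = 4217 + 2812 = 7029 J.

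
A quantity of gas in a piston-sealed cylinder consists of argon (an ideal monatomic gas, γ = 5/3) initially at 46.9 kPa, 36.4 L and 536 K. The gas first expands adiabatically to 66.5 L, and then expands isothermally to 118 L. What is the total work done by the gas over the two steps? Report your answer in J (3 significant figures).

Step 1 (adiabatic): W = (P₁V₁ − P₂V₂)/(γ−1) = (1707 − 1142)/0.667 = 847.2 J.
After step 1: P = 17.18 kPa, V = 66.5 L, T = 358.7 K.
Step 2 (isothermal): W = P₁V₁ ln(V₂/V₁) = (1142) ln(118/66.5) = 655.1 J.
W_total = 847.2 + 655.1 = 1502 J.

W_total ≈ 1500 J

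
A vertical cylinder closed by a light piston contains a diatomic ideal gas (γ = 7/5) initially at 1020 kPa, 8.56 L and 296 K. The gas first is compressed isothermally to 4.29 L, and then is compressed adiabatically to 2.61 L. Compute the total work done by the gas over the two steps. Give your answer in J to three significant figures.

W_total ≈ -10800 J

Step 1 (isothermal): W = P₁V₁ ln(V₂/V₁) = (8731) ln(4.29/8.56) = -6032 J.
After step 1: P = 2035 kPa, V = 4.29 L, T = 296 K.
Step 2 (adiabatic): W = (P₁V₁ − P₂V₂)/(γ−1) = (8731 − 10651)/0.4 = -4800 J.
W_total = -6032 − 4800 = -10832 J.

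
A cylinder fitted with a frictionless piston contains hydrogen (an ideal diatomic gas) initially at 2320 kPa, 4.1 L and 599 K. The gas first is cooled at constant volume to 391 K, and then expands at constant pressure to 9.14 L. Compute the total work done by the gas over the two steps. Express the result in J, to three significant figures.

Step 1 (isochoric): W = 0 (constant volume).
After step 1: P = 1514 kPa (V unchanged).
Step 2 (isobaric): W = PΔV = (1514 kPa)(9.14 − 4.1 L) = 7633 J.
W_total = 0 + 7633 = 7633 J.

W_total ≈ 7630 J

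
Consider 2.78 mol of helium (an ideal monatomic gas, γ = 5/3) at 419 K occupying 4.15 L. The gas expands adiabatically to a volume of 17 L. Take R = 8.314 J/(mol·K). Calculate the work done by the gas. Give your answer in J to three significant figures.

Adiabatic: TV^(γ−1) = const with γ = 5/3.
T₂ = T₁ (V₁/V₂)^(γ−1) = 419 × (4.15/17)^0.667 = 419 × 0.3906 = 163.7 K.
W_by = nCᵥ(T₁ − T₂) = (2.78)(12.47)(419 − 163.7) = 8852 J.

W ≈ 8850 J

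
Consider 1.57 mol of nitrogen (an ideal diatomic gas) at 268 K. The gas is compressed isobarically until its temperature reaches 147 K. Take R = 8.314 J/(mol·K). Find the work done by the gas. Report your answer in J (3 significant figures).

Isobaric: W = P ΔV = nR ΔT.
W = (1.57)(8.314)(147 − 268) = -1579 J.

W ≈ -1580 J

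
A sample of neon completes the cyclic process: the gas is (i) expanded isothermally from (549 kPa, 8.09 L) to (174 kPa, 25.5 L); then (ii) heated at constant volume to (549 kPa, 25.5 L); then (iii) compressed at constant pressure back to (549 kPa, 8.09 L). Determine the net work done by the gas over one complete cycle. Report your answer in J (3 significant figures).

W_net ≈ -4460 J

Leg (i): W = PᵢVᵢ ln(V_f/Vᵢ) = (4441) ln(25.5/8.09) = 5099 J.
Leg (ii): W = 0.
Leg (iii): W = PΔV = (549)(8.09 − 25.5) = -9558 J.
W_net = 5099 − 9558 = -4459 J.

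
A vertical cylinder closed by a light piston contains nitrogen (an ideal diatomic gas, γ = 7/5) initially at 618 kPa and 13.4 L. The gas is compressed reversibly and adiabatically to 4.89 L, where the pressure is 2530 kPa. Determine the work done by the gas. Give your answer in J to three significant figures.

Adiabatic: W = (P₁V₁ − P₂V₂)/(γ − 1) with γ = 7/5.
P₁V₁ = 8281 J, P₂V₂ = 12372 J.
W = (8281 − 12372) / 0.4 = -10226 J.

W ≈ -10200 J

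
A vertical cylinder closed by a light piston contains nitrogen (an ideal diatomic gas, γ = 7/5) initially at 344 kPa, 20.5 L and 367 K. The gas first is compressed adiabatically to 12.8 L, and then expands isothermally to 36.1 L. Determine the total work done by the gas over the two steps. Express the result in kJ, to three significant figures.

W_total ≈ 5.17 kJ

Step 1 (adiabatic): W = (P₁V₁ − P₂V₂)/(γ−1) = (7052 − 8514)/0.4 = -3655 J.
After step 1: P = 665.2 kPa, V = 12.8 L, T = 443.1 K.
Step 2 (isothermal): W = P₁V₁ ln(V₂/V₁) = (8514) ln(36.1/12.8) = 8828 J.
W_total = -3655 + 8828 = 5173 J.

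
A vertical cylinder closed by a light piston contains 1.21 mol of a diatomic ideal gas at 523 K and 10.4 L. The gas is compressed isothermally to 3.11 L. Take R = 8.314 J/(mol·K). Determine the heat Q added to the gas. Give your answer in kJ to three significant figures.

Isothermal ⇒ ΔU = 0, so Q = W = nRT ln(V₂/V₁).
Q = (1.21)(8.314)(523) ln(3.11/10.4) = 5261 × -1.207 = -6351 J.

Q ≈ -6.35 kJ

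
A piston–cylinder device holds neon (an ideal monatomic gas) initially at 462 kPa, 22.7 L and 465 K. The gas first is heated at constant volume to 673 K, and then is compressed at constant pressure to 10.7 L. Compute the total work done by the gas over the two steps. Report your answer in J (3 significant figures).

Step 1 (isochoric): W = 0 (constant volume).
After step 1: P = 668.7 kPa (V unchanged).
Step 2 (isobaric): W = PΔV = (668.7 kPa)(10.7 − 22.7 L) = -8024 J.
W_total = 0 − 8024 = -8024 J.

W_total ≈ -8020 J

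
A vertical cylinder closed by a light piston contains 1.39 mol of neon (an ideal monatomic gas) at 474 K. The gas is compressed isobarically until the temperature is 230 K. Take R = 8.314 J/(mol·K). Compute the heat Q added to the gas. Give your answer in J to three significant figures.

Q ≈ -7050 J

Isobaric: W = nRΔT = (1.39)(8.314)(-244) = -2820 J.
ΔU = nCᵥΔT with Cᵥ = 3R/2: ΔU = (1.39)(12.47)(-244) = -4230 J.
Q = ΔU + W = -4230 − 2820 = -7049 J.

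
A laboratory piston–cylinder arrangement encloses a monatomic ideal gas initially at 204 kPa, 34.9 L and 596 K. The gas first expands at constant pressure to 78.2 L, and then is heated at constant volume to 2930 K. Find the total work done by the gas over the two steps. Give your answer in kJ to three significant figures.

W_total ≈ 8.83 kJ

Step 1 (isobaric): W = PΔV = (204 kPa)(78.2 − 34.9 L) = 8833 J.
Step 2 (isochoric): W = 0 (constant volume).
W_total = 8833 + 0 = 8833 J.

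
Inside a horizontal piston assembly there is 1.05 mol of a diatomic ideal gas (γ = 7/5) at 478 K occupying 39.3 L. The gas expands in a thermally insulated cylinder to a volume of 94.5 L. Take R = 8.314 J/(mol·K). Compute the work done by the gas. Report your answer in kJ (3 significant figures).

Adiabatic: TV^(γ−1) = const with γ = 7/5.
T₂ = T₁ (V₁/V₂)^(γ−1) = 478 × (39.3/94.5)^0.4 = 478 × 0.704 = 336.5 K.
W_by = nCᵥ(T₁ − T₂) = (1.05)(20.79)(478 − 336.5) = 3088 J.

W ≈ 3.09 kJ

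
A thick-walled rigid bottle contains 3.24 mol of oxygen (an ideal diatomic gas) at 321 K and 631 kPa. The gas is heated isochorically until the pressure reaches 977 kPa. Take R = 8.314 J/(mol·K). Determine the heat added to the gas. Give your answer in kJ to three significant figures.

Q ≈ 11.9 kJ

Constant volume ⇒ W = 0, so Q = ΔU = nCᵥΔT with Cᵥ = 5R/2 = 20.79 J/(mol·K).
At constant V, T₂/T₁ = P₂/P₁ ⇒ ΔT = T₁(P₂/P₁ − 1) = 321·(977/631 − 1) = 176 K.
ΔU = (3.24)(20.79)(176) = 11854 J.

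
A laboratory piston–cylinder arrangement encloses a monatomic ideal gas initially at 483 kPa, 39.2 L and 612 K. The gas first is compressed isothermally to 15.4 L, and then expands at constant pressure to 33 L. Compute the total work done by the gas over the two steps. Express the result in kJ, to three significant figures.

W_total ≈ 3.95 kJ

Step 1 (isothermal): W = P₁V₁ ln(V₂/V₁) = (18934) ln(15.4/39.2) = -17690 J.
After step 1: P = 1229 kPa, V = 15.4 L, T = 612 K.
Step 2 (isobaric): W = PΔV = (1229 kPa)(33 − 15.4 L) = 21638 J.
W_total = -17690 + 21638 = 3949 J.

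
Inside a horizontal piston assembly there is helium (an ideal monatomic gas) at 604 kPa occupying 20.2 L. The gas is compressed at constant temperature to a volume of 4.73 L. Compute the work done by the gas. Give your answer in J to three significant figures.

W ≈ -17700 J

Isothermal: W = nRT ln(V₂/V₁) = P₁V₁ ln(V₂/V₁).
P₁V₁ = (604 kPa)(20.2 L) = 12201 J.
W = 12201 × ln(4.73/20.2) = 12201 × -1.452
W_by_gas = -17713 J.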